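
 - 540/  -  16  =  135/4  =  33.75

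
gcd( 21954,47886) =6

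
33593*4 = 134372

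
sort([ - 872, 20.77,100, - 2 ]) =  [ - 872, - 2,  20.77 , 100]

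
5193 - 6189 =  - 996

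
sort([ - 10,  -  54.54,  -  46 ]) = [ - 54.54, - 46  , - 10] 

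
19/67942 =19/67942 = 0.00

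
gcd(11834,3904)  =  122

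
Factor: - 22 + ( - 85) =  - 107^1 = - 107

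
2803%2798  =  5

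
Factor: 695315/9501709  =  5^1 * 7^ ( - 1)*41^( - 1 )*59^1*2357^1*33107^ (  -  1)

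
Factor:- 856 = - 2^3*107^1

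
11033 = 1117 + 9916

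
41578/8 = 5197  +  1/4 = 5197.25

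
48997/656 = 48997/656 = 74.69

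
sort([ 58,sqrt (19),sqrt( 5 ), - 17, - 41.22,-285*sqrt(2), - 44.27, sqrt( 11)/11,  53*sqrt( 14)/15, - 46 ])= [ - 285*sqrt(2),  -  46, - 44.27, - 41.22, - 17,sqrt( 11 )/11, sqrt ( 5), sqrt(19), 53*sqrt(14 )/15 , 58 ] 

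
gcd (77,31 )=1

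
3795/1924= 3795/1924 = 1.97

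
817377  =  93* 8789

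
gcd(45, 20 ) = 5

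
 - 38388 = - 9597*4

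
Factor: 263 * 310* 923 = 2^1*5^1*13^1*31^1 * 71^1 *263^1 = 75252190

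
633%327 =306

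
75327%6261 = 195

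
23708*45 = 1066860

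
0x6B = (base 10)107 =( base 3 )10222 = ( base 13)83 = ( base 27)3q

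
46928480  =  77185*608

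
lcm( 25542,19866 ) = 178794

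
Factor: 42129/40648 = 2^(-3 )*3^2*31^1*151^1 * 5081^( - 1) 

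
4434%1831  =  772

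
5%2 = 1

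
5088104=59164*86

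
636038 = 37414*17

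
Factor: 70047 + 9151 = 79198= 2^1*7^1*5657^1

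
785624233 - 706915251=78708982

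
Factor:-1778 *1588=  - 2^3*7^1*127^1*397^1 = -2823464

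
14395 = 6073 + 8322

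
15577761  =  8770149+6807612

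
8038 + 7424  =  15462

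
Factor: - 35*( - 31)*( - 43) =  - 46655  =  - 5^1 * 7^1*31^1*43^1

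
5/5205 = 1/1041 = 0.00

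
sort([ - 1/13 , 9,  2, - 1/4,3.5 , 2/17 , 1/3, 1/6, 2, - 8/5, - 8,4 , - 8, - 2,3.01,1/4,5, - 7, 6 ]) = [ -8, - 8, - 7, - 2, - 8/5,  -  1/4 ,-1/13,2/17 , 1/6 , 1/4,1/3, 2, 2,3.01,3.5, 4,5,6, 9 ] 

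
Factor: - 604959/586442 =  - 2^( - 1)*3^1*201653^1  *293221^ ( - 1)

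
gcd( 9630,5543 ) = 1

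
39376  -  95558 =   -  56182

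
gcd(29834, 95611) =1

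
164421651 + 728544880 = 892966531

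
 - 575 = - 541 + -34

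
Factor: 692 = 2^2 * 173^1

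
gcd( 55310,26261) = 1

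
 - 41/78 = -41/78 = - 0.53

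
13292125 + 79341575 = 92633700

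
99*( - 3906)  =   - 386694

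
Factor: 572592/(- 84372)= - 2^2*89^( - 1 ) * 151^1 = -  604/89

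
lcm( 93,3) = 93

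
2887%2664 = 223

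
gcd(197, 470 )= 1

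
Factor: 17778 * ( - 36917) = -656310426 = -2^1*3^1*19^1*29^1*67^1*2963^1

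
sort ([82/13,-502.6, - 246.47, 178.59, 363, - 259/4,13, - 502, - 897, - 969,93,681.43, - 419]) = [ - 969,  -  897,  -  502.6, - 502, -419,-246.47, - 259/4, 82/13 , 13,93, 178.59, 363, 681.43]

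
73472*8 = 587776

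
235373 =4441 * 53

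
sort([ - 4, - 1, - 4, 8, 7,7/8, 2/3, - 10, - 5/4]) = [-10,  -  4, - 4,  -  5/4, - 1,2/3 , 7/8,7, 8]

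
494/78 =6 + 1/3 = 6.33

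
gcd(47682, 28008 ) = 18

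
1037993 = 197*5269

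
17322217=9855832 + 7466385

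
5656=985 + 4671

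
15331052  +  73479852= 88810904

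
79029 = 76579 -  - 2450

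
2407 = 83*29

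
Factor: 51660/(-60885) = -28/33 = - 2^2 * 3^( - 1)*7^1 * 11^(-1 )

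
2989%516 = 409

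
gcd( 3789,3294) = 9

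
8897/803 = 11+64/803 =11.08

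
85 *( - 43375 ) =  - 3686875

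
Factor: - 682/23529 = -2^1 *3^(  -  1) * 23^( - 1 ) = - 2/69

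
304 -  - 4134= 4438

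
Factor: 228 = 2^2 * 3^1*19^1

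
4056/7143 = 1352/2381 = 0.57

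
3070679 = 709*4331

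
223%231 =223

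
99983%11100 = 83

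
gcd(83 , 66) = 1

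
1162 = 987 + 175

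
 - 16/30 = -1 + 7/15 = - 0.53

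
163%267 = 163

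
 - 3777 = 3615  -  7392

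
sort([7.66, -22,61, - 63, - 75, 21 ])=[ - 75, - 63, - 22,7.66,21, 61]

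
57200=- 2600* ( - 22)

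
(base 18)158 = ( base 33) cq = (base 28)F2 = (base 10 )422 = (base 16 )1a6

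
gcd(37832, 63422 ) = 2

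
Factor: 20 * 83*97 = 161020 = 2^2*5^1*83^1 *97^1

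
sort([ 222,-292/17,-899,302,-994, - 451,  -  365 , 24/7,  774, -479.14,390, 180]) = [ - 994 ,  -  899, - 479.14,-451, - 365, - 292/17, 24/7, 180, 222,302, 390, 774] 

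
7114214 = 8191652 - 1077438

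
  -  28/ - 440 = 7/110 = 0.06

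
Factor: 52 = 2^2*13^1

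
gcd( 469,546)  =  7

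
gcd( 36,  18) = 18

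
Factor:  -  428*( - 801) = 342828 = 2^2*3^2*89^1 * 107^1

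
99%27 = 18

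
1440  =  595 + 845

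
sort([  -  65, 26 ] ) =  [ - 65, 26 ] 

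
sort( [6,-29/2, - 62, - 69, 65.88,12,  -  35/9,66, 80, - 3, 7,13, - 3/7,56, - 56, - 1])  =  [ - 69, - 62,-56,-29/2, - 35/9, - 3, - 1, - 3/7,6,7, 12,13,56,65.88, 66, 80]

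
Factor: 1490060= 2^2*5^1*11^1*13^1*521^1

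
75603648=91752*824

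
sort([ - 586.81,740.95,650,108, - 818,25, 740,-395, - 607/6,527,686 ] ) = [ - 818, - 586.81, - 395, - 607/6, 25, 108,527,650,686, 740,740.95 ]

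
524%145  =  89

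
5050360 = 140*36074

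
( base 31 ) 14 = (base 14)27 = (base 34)11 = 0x23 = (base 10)35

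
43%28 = 15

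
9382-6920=2462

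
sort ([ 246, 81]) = [81,246 ] 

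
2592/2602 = 1296/1301 = 1.00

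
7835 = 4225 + 3610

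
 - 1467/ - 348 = 489/116 = 4.22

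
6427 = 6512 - 85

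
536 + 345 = 881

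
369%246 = 123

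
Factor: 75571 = 75571^1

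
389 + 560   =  949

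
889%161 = 84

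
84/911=84/911=0.09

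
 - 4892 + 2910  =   - 1982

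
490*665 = 325850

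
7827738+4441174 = 12268912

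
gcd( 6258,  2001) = 3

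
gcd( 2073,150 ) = 3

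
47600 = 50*952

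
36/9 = 4 = 4.00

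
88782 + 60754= 149536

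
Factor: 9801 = 3^4*11^2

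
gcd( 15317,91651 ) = 1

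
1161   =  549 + 612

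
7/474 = 7/474 = 0.01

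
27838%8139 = 3421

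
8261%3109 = 2043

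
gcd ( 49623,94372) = 1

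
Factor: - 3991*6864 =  - 27394224 = - 2^4 * 3^1*11^1*13^2*307^1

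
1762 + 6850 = 8612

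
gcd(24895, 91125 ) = 5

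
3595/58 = 3595/58 = 61.98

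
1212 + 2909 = 4121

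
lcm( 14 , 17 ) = 238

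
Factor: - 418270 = -2^1*5^1*151^1*277^1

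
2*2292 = 4584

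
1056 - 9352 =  - 8296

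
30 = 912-882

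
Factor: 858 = 2^1 * 3^1*11^1*13^1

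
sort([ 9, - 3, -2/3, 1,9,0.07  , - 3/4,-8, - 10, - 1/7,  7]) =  [ - 10, - 8, - 3, - 3/4, - 2/3, - 1/7, 0.07, 1 , 7, 9,  9]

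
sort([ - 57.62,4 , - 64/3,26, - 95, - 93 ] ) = [  -  95, - 93, - 57.62, - 64/3, 4,26]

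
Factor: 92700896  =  2^5  *2896903^1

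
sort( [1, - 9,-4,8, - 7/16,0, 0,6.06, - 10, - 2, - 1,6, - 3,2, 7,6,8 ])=[ - 10,-9, - 4, - 3, - 2, - 1  ,-7/16,0,  0, 1, 2,6,6,6.06, 7,8,8] 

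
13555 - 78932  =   - 65377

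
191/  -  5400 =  - 191/5400 = - 0.04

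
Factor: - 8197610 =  - 2^1*5^1*819761^1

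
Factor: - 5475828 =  - 2^2*3^1*487^1*937^1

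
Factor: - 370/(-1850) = 1/5 = 5^ ( - 1 ) 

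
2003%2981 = 2003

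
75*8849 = 663675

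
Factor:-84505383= - 3^3*653^1 * 4793^1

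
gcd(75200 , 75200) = 75200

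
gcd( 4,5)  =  1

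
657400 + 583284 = 1240684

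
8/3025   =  8/3025= 0.00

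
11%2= 1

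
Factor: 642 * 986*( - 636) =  -402595632 =-2^4*3^2*17^1 * 29^1 * 53^1*107^1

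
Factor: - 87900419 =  - 37^1 * 2375687^1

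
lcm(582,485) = 2910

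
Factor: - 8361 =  - 3^2*929^1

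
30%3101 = 30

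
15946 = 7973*2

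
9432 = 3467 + 5965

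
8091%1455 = 816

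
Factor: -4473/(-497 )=3^2 = 9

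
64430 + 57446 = 121876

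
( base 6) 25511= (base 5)110414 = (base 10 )3859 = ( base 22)7l9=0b111100010011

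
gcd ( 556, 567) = 1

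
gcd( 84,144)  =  12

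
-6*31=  - 186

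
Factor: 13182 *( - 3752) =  - 49458864  =  - 2^4*3^1*7^1 * 13^3*67^1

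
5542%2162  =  1218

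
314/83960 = 157/41980 = 0.00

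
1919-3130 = - 1211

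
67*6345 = 425115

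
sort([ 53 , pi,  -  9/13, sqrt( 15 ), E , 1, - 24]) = [ - 24,-9/13 , 1, E,pi, sqrt( 15 ),53 ]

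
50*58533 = 2926650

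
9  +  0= 9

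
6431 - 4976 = 1455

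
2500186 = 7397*338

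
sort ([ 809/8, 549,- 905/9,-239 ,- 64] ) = [-239,-905/9, - 64, 809/8, 549 ]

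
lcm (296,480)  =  17760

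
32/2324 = 8/581 = 0.01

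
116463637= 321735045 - 205271408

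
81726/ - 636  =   - 129 + 1/2 = - 128.50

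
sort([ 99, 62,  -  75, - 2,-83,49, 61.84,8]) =[ - 83, - 75, - 2, 8, 49,  61.84,62,99]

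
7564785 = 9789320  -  2224535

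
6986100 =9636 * 725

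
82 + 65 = 147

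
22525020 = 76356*295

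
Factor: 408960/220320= 284/153 = 2^2*3^ ( - 2)*17^( - 1 ) * 71^1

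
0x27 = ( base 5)124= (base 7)54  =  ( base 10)39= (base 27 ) 1c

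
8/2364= 2/591 = 0.00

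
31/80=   31/80 = 0.39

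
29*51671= 1498459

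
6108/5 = 1221  +  3/5 = 1221.60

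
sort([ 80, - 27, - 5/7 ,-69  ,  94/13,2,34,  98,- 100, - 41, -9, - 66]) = [  -  100 ,-69,-66,  -  41  ,  -  27, - 9, -5/7,  2,94/13, 34,80, 98]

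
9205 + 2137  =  11342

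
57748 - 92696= - 34948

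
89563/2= 44781+1/2=44781.50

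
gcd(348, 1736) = 4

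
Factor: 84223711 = 11^1* 13^1*588977^1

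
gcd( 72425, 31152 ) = 1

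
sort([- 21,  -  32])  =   [ - 32 ,- 21]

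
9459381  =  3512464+5946917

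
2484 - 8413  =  -5929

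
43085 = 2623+40462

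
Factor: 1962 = 2^1*3^2*109^1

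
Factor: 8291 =8291^1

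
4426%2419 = 2007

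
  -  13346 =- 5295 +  - 8051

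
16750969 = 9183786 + 7567183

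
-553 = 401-954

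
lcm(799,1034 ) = 17578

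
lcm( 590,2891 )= 28910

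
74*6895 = 510230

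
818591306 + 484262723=1302854029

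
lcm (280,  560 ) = 560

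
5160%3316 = 1844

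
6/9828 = 1/1638 = 0.00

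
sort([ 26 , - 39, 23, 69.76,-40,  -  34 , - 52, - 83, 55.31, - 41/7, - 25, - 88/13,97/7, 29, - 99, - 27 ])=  [ - 99, - 83,-52, - 40,  -  39,-34, - 27 , - 25, - 88/13, - 41/7, 97/7, 23, 26,29, 55.31, 69.76 ]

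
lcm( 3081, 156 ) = 12324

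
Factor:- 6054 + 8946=2892 = 2^2*3^1*241^1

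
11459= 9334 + 2125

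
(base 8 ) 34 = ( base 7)40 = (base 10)28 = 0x1c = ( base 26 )12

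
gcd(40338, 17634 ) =6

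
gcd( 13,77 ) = 1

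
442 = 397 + 45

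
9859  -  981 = 8878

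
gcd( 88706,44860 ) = 2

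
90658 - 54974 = 35684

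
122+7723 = 7845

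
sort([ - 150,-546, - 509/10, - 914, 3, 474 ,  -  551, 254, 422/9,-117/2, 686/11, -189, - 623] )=[ - 914, - 623, - 551, - 546, - 189,  -  150, - 117/2,-509/10,  3 , 422/9,686/11, 254,474]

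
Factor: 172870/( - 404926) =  - 5^1*59^1*691^ (-1) = - 295/691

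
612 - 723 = -111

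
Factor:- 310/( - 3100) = 2^( - 1)*5^( - 1 ) = 1/10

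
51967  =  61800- 9833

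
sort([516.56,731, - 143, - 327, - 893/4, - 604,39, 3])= [ - 604, - 327, - 893/4, - 143, 3,39,516.56, 731]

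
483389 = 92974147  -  92490758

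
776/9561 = 776/9561 = 0.08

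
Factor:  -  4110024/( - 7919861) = 2^3*3^1*171251^1*7919861^(-1)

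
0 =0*813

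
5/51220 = 1/10244 = 0.00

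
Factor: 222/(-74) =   -  3= - 3^1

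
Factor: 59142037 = 59142037^1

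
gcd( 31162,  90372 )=2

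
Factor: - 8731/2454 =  - 2^(-1)*3^( - 1)*409^ ( - 1 )* 8731^1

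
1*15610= 15610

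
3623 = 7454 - 3831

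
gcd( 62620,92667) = 1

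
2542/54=1271/27 = 47.07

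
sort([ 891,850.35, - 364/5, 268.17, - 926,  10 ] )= [ - 926, -364/5, 10 , 268.17,850.35,891 ] 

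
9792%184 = 40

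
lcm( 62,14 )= 434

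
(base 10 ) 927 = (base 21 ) 223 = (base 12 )653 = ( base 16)39F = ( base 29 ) 12s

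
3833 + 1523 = 5356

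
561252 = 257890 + 303362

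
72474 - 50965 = 21509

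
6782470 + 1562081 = 8344551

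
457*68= 31076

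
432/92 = 108/23=4.70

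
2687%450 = 437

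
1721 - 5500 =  - 3779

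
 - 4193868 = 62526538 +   -  66720406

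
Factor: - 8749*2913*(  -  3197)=81478220889 = 3^1*13^1*23^1*139^1*673^1*971^1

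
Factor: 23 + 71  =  2^1 * 47^1 = 94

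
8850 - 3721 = 5129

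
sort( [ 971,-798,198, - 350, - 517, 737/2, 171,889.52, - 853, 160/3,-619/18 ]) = [ - 853, - 798,  -  517,-350,- 619/18, 160/3,171, 198,737/2,  889.52,971 ] 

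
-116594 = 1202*( - 97) 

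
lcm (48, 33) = 528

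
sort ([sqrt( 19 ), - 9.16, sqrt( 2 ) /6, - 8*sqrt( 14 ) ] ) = [ - 8*sqrt( 14 ), - 9.16,sqrt( 2 ) /6,sqrt(19 ) ] 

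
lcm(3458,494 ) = 3458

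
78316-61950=16366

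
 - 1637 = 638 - 2275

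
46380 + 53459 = 99839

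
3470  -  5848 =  - 2378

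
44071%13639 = 3154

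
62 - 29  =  33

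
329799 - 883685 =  - 553886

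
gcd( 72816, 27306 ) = 9102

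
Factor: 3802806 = 2^1*3^2 * 7^1*30181^1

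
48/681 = 16/227 = 0.07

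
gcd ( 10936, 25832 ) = 8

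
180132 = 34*5298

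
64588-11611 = 52977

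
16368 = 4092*4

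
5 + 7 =12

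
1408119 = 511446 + 896673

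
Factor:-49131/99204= -16377/33068 = - 2^ (-2 )*3^1 * 7^( - 1)*53^1*103^1*1181^(  -  1) 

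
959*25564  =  24515876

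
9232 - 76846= - 67614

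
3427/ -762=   -  3427/762 = - 4.50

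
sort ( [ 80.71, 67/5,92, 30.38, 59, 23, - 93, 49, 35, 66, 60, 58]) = [-93, 67/5, 23, 30.38, 35, 49, 58, 59, 60,66, 80.71 , 92]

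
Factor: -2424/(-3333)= 8/11 = 2^3*11^(-1)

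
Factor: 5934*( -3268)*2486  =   - 48209287632 =- 2^4*3^1*11^1*19^1*23^1*43^2*113^1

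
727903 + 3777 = 731680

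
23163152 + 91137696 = 114300848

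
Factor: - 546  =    -  2^1*3^1*7^1*13^1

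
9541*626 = 5972666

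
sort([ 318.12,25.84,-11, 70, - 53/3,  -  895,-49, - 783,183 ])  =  [ - 895, -783, - 49,-53/3,-11, 25.84 , 70 , 183  ,  318.12 ]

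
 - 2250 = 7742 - 9992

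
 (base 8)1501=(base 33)p8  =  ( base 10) 833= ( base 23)1D5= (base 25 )188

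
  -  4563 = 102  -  4665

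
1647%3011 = 1647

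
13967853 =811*17223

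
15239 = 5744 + 9495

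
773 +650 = 1423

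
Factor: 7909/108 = 2^ (-2 ) * 3^ (- 3) *11^1*719^1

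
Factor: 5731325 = 5^2*229253^1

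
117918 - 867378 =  - 749460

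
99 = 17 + 82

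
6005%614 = 479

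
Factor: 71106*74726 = 5313466956 = 2^2 *3^1* 7^1 * 1693^1*37363^1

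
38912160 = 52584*740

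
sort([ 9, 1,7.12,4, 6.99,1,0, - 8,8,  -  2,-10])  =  [ - 10, - 8, - 2,  0,1 , 1, 4, 6.99 , 7.12, 8 , 9]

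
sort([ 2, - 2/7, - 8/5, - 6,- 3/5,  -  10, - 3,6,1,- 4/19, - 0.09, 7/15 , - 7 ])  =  [ - 10 , - 7, - 6, - 3, - 8/5, - 3/5, - 2/7, - 4/19, - 0.09,7/15, 1,2,6]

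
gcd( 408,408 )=408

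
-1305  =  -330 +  - 975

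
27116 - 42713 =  - 15597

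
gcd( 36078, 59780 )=14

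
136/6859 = 136/6859 = 0.02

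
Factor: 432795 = 3^1*5^1*11^1*43^1*61^1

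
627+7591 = 8218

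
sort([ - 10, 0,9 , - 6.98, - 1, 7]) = [-10,  -  6.98, - 1, 0, 7 , 9]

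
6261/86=6261/86=72.80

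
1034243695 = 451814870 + 582428825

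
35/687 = 35/687 = 0.05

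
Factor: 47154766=2^1*23577383^1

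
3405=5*681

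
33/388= 33/388 = 0.09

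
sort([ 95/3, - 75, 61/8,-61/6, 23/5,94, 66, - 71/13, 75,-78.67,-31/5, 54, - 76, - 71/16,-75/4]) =[ - 78.67, - 76, - 75 , - 75/4, - 61/6, - 31/5, - 71/13, - 71/16, 23/5,61/8, 95/3, 54,  66, 75,94]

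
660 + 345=1005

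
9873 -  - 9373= 19246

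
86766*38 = 3297108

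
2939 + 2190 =5129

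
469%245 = 224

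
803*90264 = 72481992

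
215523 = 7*30789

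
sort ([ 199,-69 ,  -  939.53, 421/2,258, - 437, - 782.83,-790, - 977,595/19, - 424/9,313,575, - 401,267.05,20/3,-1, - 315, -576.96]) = [-977, - 939.53,-790, - 782.83,  -  576.96,-437, - 401,- 315,-69,-424/9,-1,20/3,  595/19,199,421/2, 258,267.05, 313,575]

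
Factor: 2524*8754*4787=105769224552  =  2^3*3^1*631^1*1459^1* 4787^1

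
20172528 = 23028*876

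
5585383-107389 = 5477994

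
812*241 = 195692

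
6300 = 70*90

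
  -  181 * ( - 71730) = 12983130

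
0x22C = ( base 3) 202121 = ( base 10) 556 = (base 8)1054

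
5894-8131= -2237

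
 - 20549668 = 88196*( - 233 ) 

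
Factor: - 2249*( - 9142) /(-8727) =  - 20560358/8727= - 2^1*3^ ( - 1 )*7^1*13^1  *  173^1*653^1*2909^( - 1)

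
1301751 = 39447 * 33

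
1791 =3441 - 1650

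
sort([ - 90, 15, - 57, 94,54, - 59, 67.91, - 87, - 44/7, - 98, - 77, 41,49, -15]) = [ - 98, - 90, - 87,-77, - 59,-57, - 15,  -  44/7,  15, 41 , 49,54,67.91,94 ]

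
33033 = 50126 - 17093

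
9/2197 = 9/2197 =0.00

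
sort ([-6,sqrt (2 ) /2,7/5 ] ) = [-6, sqrt( 2)/2,7/5 ] 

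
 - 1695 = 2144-3839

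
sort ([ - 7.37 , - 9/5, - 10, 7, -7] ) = [-10,- 7.37,  -  7, - 9/5, 7]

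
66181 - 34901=31280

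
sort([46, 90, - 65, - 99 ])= [ - 99,-65, 46, 90] 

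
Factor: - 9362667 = - 3^1*3120889^1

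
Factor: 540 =2^2*3^3*5^1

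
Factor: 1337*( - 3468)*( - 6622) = 30704333352=2^3 * 3^1*7^2 * 11^1  *17^2*43^1*191^1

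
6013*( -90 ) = - 541170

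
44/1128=11/282 = 0.04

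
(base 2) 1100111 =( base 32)37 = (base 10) 103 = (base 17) 61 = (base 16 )67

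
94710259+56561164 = 151271423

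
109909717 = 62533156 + 47376561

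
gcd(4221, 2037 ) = 21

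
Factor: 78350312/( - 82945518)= - 39175156/41472759 = - 2^2*3^( - 1)*37^1 *2137^( -1)*6469^( - 1)*264697^1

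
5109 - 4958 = 151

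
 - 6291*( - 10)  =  62910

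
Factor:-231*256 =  - 59136= - 2^8*3^1*7^1*11^1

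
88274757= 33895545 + 54379212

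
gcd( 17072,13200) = 176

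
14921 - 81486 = -66565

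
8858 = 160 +8698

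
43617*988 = 43093596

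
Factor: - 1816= - 2^3*227^1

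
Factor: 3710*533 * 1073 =2121782390 = 2^1 * 5^1*7^1 * 13^1 * 29^1*37^1*41^1*53^1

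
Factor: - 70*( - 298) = 20860 = 2^2*5^1*7^1 * 149^1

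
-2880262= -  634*4543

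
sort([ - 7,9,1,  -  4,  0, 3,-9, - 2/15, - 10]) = [ -10, - 9,-7,-4,-2/15, 0,1, 3,  9]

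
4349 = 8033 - 3684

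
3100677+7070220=10170897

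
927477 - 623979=303498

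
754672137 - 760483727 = - 5811590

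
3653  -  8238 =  - 4585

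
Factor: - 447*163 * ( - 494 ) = 2^1*3^1 * 13^1 * 19^1*149^1*163^1 = 35993334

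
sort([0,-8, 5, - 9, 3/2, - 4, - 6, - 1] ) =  [ - 9, - 8, - 6,-4, - 1,0,3/2,5] 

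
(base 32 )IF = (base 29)kb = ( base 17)20d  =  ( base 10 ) 591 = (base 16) 24F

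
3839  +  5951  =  9790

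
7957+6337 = 14294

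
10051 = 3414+6637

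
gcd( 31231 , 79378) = 1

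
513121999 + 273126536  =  786248535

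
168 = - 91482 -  - 91650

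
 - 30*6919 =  - 207570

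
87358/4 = 43679/2 = 21839.50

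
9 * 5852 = 52668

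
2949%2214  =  735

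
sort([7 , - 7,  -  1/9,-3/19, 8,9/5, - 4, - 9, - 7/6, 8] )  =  [ - 9, - 7, - 4, - 7/6,  -  3/19, - 1/9,9/5,  7,8, 8 ] 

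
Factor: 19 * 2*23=874 =2^1*19^1 * 23^1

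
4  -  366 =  - 362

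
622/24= 311/12 = 25.92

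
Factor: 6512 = 2^4*11^1  *  37^1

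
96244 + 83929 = 180173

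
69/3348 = 23/1116 = 0.02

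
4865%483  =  35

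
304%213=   91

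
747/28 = 747/28 = 26.68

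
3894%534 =156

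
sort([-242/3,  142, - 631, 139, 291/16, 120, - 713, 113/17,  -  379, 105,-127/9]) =[ - 713 ,  -  631, - 379, - 242/3, - 127/9, 113/17,  291/16,105 , 120,139, 142] 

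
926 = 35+891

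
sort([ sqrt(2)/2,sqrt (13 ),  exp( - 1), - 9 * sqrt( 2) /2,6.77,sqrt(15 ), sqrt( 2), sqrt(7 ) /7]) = [ - 9 * sqrt( 2)/2,exp( - 1),sqrt( 7 ) /7,sqrt(2)/2, sqrt( 2), sqrt(13), sqrt( 15),  6.77 ] 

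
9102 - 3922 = 5180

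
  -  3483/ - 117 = 29+10/13 = 29.77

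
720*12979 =9344880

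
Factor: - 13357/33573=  - 37/93 = - 3^( - 1)*31^( - 1)*37^1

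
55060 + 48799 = 103859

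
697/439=697/439 = 1.59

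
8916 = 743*12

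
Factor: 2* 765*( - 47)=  - 2^1*3^2 * 5^1*17^1*47^1 = - 71910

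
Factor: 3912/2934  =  2^2*3^( - 1) = 4/3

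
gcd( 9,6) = 3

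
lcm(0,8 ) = 0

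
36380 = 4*9095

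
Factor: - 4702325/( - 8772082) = 2^( - 1 )*5^2*11^( - 1)*239^1*787^1 * 398731^( - 1 ) 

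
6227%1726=1049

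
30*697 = 20910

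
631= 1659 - 1028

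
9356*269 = 2516764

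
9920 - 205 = 9715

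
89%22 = 1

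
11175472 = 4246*2632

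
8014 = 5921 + 2093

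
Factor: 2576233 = 11^1*234203^1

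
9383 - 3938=5445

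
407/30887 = 407/30887 = 0.01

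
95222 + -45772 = 49450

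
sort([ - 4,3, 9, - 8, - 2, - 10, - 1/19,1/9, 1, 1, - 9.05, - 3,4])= [ - 10  , - 9.05, - 8,-4, - 3, - 2, - 1/19, 1/9,1, 1, 3,4,9] 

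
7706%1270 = 86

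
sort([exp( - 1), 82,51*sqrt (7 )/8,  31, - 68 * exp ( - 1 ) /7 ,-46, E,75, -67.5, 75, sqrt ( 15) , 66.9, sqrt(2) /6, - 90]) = [ - 90 ,-67.5,-46, - 68*exp( - 1)/7,  sqrt( 2)/6,exp( - 1), E, sqrt(15), 51 * sqrt( 7) /8, 31,66.9, 75,75 , 82]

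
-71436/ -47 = 71436/47 = 1519.91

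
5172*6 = 31032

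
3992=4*998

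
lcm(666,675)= 49950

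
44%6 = 2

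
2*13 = 26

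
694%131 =39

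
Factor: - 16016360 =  - 2^3*5^1*400409^1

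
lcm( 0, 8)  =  0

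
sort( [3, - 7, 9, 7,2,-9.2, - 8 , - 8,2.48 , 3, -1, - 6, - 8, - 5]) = [ - 9.2, - 8, - 8, - 8, - 7, - 6 , - 5,- 1,  2, 2.48, 3,3,7, 9]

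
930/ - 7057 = -1 + 6127/7057  =  -0.13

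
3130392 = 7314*428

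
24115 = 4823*5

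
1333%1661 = 1333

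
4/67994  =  2/33997 = 0.00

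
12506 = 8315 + 4191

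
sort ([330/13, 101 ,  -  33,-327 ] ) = [ - 327, - 33, 330/13, 101]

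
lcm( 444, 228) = 8436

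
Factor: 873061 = 7^1*191^1*653^1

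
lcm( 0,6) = 0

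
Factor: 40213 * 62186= 2^1*17^1*31^1 * 59^1*40213^1 = 2500685618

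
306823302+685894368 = 992717670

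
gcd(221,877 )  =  1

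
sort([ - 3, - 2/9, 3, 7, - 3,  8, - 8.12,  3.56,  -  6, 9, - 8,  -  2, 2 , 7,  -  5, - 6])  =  [-8.12, - 8,-6,-6, - 5,-3,-3, - 2,-2/9,2,3, 3.56, 7,7, 8, 9] 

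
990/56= 495/28 = 17.68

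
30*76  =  2280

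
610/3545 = 122/709 = 0.17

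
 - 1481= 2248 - 3729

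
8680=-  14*( -620 ) 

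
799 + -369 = 430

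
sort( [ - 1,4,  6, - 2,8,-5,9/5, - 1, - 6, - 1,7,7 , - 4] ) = [ - 6, - 5, - 4, - 2, -1, -1, - 1,9/5 , 4,6 , 7,7,8 ] 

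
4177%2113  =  2064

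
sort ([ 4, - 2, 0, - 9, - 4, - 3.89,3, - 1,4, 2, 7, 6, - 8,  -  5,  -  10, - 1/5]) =[ - 10, - 9, - 8, - 5,-4, - 3.89, - 2, - 1,  -  1/5, 0, 2, 3, 4,4,6, 7]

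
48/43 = 1 + 5/43 =1.12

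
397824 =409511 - 11687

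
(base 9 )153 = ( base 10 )129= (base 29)4D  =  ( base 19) 6f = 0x81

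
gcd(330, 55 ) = 55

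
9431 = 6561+2870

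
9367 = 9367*1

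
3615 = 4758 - 1143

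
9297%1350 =1197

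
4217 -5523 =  - 1306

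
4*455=1820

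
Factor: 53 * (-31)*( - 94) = 154442 = 2^1 * 31^1  *47^1*53^1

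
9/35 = 9/35 = 0.26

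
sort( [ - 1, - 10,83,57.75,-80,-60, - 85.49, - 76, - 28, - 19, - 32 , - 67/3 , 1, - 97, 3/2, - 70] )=[  -  97,-85.49 , - 80,-76,  -  70, - 60, - 32 ,-28, -67/3, - 19, - 10,  -  1,1, 3/2,  57.75,83 ]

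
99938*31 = 3098078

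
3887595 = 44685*87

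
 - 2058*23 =  -  47334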